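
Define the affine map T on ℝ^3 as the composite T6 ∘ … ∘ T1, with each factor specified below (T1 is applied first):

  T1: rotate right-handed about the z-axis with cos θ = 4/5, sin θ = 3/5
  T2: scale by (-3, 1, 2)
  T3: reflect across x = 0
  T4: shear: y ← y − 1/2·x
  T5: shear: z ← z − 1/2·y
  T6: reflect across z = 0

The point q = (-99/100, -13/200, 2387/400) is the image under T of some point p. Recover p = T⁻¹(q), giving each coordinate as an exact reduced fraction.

p = (-3/5, -1/4, -3)

T1 = [4/5 -3/5 0 0; 3/5 4/5 0 0; 0 0 1 0; 0 0 0 1]
T2·T1 = [-12/5 9/5 0 0; 3/5 4/5 0 0; 0 0 2 0; 0 0 0 1]
T3·…·T1 = [12/5 -9/5 0 0; 3/5 4/5 0 0; 0 0 2 0; 0 0 0 1]
T4·…·T1 = [12/5 -9/5 0 0; -3/5 17/10 0 0; 0 0 2 0; 0 0 0 1]
T5·…·T1 = [12/5 -9/5 0 0; -3/5 17/10 0 0; 3/10 -17/20 2 0; 0 0 0 1]
T6·…·T1 = [12/5 -9/5 0 0; -3/5 17/10 0 0; -3/10 17/20 -2 0; 0 0 0 1]
det M = -6; M⁻¹ = [17/30 3/5 0 0; 1/5 4/5 0 0; 0 1/4 -1/2 0; 0 0 0 1]
M⁻¹ · (-99/100, -13/200, 2387/400)ᵀ = (-3/5, -1/4, -3)ᵀ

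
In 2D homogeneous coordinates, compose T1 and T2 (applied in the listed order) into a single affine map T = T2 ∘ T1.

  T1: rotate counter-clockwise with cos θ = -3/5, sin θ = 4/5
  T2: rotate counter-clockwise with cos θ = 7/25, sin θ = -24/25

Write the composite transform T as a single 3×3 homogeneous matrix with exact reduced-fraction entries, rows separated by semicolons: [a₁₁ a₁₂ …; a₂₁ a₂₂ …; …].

T1 = [-3/5 -4/5 0; 4/5 -3/5 0; 0 0 1]
T2·T1 = [3/5 -4/5 0; 4/5 3/5 0; 0 0 1]

T = [3/5 -4/5 0; 4/5 3/5 0; 0 0 1]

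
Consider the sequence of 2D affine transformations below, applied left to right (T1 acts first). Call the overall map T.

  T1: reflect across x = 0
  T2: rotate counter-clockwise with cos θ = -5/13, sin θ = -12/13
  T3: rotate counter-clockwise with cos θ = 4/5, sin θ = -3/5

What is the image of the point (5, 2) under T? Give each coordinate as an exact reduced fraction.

T(p) = (346/65, 53/65)

T1 reflect across x = 0: (5, 2) → (-5, 2)
T2 rotate counter-clockwise with cos θ = -5/13, sin θ = -12/13: (-5, 2) → (49/13, 50/13)
T3 rotate counter-clockwise with cos θ = 4/5, sin θ = -3/5: (49/13, 50/13) → (346/65, 53/65)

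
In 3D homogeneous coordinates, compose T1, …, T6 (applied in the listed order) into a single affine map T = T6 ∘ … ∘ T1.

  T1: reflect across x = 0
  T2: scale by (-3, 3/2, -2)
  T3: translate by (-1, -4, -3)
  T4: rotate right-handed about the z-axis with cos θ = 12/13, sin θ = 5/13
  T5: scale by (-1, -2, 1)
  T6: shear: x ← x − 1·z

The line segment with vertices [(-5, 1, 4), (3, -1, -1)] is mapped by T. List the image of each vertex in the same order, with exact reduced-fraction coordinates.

image vertices: (645/26, 220/13, -11), (-17/2, 4, -1)

T1 reflect across x = 0: (-5, 1, 4) → (5, 1, 4); (3, -1, -1) → (-3, -1, -1)
T2 scale by (-3, 3/2, -2): (5, 1, 4) → (-15, 3/2, -8); (-3, -1, -1) → (9, -3/2, 2)
T3 translate by (-1, -4, -3): (-15, 3/2, -8) → (-16, -5/2, -11); (9, -3/2, 2) → (8, -11/2, -1)
T4 rotate right-handed about the z-axis with cos θ = 12/13, sin θ = 5/13: (-16, -5/2, -11) → (-359/26, -110/13, -11); (8, -11/2, -1) → (19/2, -2, -1)
T5 scale by (-1, -2, 1): (-359/26, -110/13, -11) → (359/26, 220/13, -11); (19/2, -2, -1) → (-19/2, 4, -1)
T6 shear: x ← x − 1·z: (359/26, 220/13, -11) → (645/26, 220/13, -11); (-19/2, 4, -1) → (-17/2, 4, -1)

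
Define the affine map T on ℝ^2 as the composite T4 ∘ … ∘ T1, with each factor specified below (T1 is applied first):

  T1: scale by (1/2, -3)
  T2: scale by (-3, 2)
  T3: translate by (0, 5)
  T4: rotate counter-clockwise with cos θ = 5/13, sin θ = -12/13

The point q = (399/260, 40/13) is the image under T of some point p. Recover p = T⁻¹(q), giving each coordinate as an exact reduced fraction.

T1 = [1/2 0 0; 0 -3 0; 0 0 1]
T2·T1 = [-3/2 0 0; 0 -6 0; 0 0 1]
T3·…·T1 = [-3/2 0 0; 0 -6 5; 0 0 1]
T4·…·T1 = [-15/26 -72/13 60/13; 18/13 -30/13 25/13; 0 0 1]
det M = 9; M⁻¹ = [-10/39 8/13 0; -2/13 -5/78 5/6; 0 0 1]
M⁻¹ · (399/260, 40/13)ᵀ = (3/2, 2/5)ᵀ

p = (3/2, 2/5)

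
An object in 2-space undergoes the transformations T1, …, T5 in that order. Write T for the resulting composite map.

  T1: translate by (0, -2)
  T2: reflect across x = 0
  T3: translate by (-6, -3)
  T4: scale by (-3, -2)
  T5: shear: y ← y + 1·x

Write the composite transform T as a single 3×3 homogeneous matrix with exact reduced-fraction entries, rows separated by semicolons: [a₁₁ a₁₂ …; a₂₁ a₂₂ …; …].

T1 = [1 0 0; 0 1 -2; 0 0 1]
T2·T1 = [-1 0 0; 0 1 -2; 0 0 1]
T3·…·T1 = [-1 0 -6; 0 1 -5; 0 0 1]
T4·…·T1 = [3 0 18; 0 -2 10; 0 0 1]
T5·…·T1 = [3 0 18; 3 -2 28; 0 0 1]

T = [3 0 18; 3 -2 28; 0 0 1]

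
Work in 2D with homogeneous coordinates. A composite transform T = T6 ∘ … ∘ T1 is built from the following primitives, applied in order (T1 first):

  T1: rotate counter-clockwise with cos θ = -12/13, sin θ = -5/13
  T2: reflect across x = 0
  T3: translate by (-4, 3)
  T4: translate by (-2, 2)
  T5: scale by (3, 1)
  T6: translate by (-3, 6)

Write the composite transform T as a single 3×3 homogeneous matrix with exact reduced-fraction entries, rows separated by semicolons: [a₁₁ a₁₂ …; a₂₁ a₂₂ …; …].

T1 = [-12/13 5/13 0; -5/13 -12/13 0; 0 0 1]
T2·T1 = [12/13 -5/13 0; -5/13 -12/13 0; 0 0 1]
T3·…·T1 = [12/13 -5/13 -4; -5/13 -12/13 3; 0 0 1]
T4·…·T1 = [12/13 -5/13 -6; -5/13 -12/13 5; 0 0 1]
T5·…·T1 = [36/13 -15/13 -18; -5/13 -12/13 5; 0 0 1]
T6·…·T1 = [36/13 -15/13 -21; -5/13 -12/13 11; 0 0 1]

T = [36/13 -15/13 -21; -5/13 -12/13 11; 0 0 1]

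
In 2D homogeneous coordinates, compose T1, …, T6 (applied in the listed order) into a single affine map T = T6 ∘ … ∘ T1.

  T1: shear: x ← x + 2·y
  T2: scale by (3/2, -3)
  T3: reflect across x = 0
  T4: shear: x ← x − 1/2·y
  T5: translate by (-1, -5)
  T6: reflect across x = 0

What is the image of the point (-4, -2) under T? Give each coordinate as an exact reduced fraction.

T(p) = (-8, 1)

T1 shear: x ← x + 2·y: (-4, -2) → (-8, -2)
T2 scale by (3/2, -3): (-8, -2) → (-12, 6)
T3 reflect across x = 0: (-12, 6) → (12, 6)
T4 shear: x ← x − 1/2·y: (12, 6) → (9, 6)
T5 translate by (-1, -5): (9, 6) → (8, 1)
T6 reflect across x = 0: (8, 1) → (-8, 1)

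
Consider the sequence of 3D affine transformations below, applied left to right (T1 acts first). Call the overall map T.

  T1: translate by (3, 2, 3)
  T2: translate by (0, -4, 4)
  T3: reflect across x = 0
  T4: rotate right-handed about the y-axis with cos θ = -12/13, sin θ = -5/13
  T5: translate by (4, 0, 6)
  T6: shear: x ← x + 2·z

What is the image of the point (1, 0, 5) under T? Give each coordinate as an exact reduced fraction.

T(p) = (-132/13, -2, -86/13)

T1 translate by (3, 2, 3): (1, 0, 5) → (4, 2, 8)
T2 translate by (0, -4, 4): (4, 2, 8) → (4, -2, 12)
T3 reflect across x = 0: (4, -2, 12) → (-4, -2, 12)
T4 rotate right-handed about the y-axis with cos θ = -12/13, sin θ = -5/13: (-4, -2, 12) → (-12/13, -2, -164/13)
T5 translate by (4, 0, 6): (-12/13, -2, -164/13) → (40/13, -2, -86/13)
T6 shear: x ← x + 2·z: (40/13, -2, -86/13) → (-132/13, -2, -86/13)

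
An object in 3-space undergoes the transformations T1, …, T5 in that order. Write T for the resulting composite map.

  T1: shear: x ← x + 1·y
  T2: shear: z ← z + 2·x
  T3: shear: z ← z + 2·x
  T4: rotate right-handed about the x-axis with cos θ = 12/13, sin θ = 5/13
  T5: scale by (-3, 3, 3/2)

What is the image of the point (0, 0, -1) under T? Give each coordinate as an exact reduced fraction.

T1 shear: x ← x + 1·y: (0, 0, -1) → (0, 0, -1)
T2 shear: z ← z + 2·x: (0, 0, -1) → (0, 0, -1)
T3 shear: z ← z + 2·x: (0, 0, -1) → (0, 0, -1)
T4 rotate right-handed about the x-axis with cos θ = 12/13, sin θ = 5/13: (0, 0, -1) → (0, 5/13, -12/13)
T5 scale by (-3, 3, 3/2): (0, 5/13, -12/13) → (0, 15/13, -18/13)

T(p) = (0, 15/13, -18/13)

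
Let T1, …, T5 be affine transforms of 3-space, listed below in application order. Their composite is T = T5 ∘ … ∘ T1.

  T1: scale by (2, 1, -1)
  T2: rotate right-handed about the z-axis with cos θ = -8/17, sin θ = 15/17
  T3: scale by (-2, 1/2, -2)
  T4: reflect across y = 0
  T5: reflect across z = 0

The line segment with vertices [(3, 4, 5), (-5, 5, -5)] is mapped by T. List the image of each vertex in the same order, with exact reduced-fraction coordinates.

T1 scale by (2, 1, -1): (3, 4, 5) → (6, 4, -5); (-5, 5, -5) → (-10, 5, 5)
T2 rotate right-handed about the z-axis with cos θ = -8/17, sin θ = 15/17: (6, 4, -5) → (-108/17, 58/17, -5); (-10, 5, 5) → (5/17, -190/17, 5)
T3 scale by (-2, 1/2, -2): (-108/17, 58/17, -5) → (216/17, 29/17, 10); (5/17, -190/17, 5) → (-10/17, -95/17, -10)
T4 reflect across y = 0: (216/17, 29/17, 10) → (216/17, -29/17, 10); (-10/17, -95/17, -10) → (-10/17, 95/17, -10)
T5 reflect across z = 0: (216/17, -29/17, 10) → (216/17, -29/17, -10); (-10/17, 95/17, -10) → (-10/17, 95/17, 10)

image vertices: (216/17, -29/17, -10), (-10/17, 95/17, 10)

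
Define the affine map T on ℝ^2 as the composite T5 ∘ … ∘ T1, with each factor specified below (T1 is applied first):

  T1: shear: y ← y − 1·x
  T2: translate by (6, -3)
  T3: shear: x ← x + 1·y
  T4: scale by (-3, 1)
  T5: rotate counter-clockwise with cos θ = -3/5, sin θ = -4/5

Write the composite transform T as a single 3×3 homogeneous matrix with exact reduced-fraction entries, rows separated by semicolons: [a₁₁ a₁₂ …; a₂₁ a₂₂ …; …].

T1 = [1 0 0; -1 1 0; 0 0 1]
T2·T1 = [1 0 6; -1 1 -3; 0 0 1]
T3·…·T1 = [0 1 3; -1 1 -3; 0 0 1]
T4·…·T1 = [0 -3 -9; -1 1 -3; 0 0 1]
T5·…·T1 = [-4/5 13/5 3; 3/5 9/5 9; 0 0 1]

T = [-4/5 13/5 3; 3/5 9/5 9; 0 0 1]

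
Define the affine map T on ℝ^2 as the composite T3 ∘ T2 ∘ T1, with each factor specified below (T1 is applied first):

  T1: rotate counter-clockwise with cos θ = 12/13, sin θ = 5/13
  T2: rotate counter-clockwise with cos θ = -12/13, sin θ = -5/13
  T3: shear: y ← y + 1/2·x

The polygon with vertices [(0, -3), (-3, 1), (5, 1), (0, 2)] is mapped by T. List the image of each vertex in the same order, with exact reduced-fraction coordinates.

T1 rotate counter-clockwise with cos θ = 12/13, sin θ = 5/13: (0, -3) → (15/13, -36/13); (-3, 1) → (-41/13, -3/13); (5, 1) → (55/13, 37/13); (0, 2) → (-10/13, 24/13)
T2 rotate counter-clockwise with cos θ = -12/13, sin θ = -5/13: (15/13, -36/13) → (-360/169, 357/169); (-41/13, -3/13) → (477/169, 241/169); (55/13, 37/13) → (-475/169, -719/169); (-10/13, 24/13) → (240/169, -238/169)
T3 shear: y ← y + 1/2·x: (-360/169, 357/169) → (-360/169, 177/169); (477/169, 241/169) → (477/169, 959/338); (-475/169, -719/169) → (-475/169, -1913/338); (240/169, -238/169) → (240/169, -118/169)

image vertices: (-360/169, 177/169), (477/169, 959/338), (-475/169, -1913/338), (240/169, -118/169)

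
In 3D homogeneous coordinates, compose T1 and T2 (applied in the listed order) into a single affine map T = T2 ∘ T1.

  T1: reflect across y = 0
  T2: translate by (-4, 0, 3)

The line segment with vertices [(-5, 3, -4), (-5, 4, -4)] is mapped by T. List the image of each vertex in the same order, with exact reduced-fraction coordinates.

T1 reflect across y = 0: (-5, 3, -4) → (-5, -3, -4); (-5, 4, -4) → (-5, -4, -4)
T2 translate by (-4, 0, 3): (-5, -3, -4) → (-9, -3, -1); (-5, -4, -4) → (-9, -4, -1)

image vertices: (-9, -3, -1), (-9, -4, -1)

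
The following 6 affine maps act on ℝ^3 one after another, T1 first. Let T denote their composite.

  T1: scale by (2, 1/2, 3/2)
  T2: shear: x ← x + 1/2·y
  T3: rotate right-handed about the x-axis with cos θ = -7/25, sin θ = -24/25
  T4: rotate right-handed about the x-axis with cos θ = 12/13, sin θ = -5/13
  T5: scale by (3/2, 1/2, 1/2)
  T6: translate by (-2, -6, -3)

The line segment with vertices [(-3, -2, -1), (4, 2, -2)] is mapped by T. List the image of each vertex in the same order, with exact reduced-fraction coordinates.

image vertices: (-47/4, -627/100, -107/50), (43/4, -4863/650, -1591/650)

T1 scale by (2, 1/2, 3/2): (-3, -2, -1) → (-6, -1, -3/2); (4, 2, -2) → (8, 1, -3)
T2 shear: x ← x + 1/2·y: (-6, -1, -3/2) → (-13/2, -1, -3/2); (8, 1, -3) → (17/2, 1, -3)
T3 rotate right-handed about the x-axis with cos θ = -7/25, sin θ = -24/25: (-13/2, -1, -3/2) → (-13/2, -29/25, 69/50); (17/2, 1, -3) → (17/2, -79/25, -3/25)
T4 rotate right-handed about the x-axis with cos θ = 12/13, sin θ = -5/13: (-13/2, -29/25, 69/50) → (-13/2, -27/50, 43/25); (17/2, -79/25, -3/25) → (17/2, -963/325, 359/325)
T5 scale by (3/2, 1/2, 1/2): (-13/2, -27/50, 43/25) → (-39/4, -27/100, 43/50); (17/2, -963/325, 359/325) → (51/4, -963/650, 359/650)
T6 translate by (-2, -6, -3): (-39/4, -27/100, 43/50) → (-47/4, -627/100, -107/50); (51/4, -963/650, 359/650) → (43/4, -4863/650, -1591/650)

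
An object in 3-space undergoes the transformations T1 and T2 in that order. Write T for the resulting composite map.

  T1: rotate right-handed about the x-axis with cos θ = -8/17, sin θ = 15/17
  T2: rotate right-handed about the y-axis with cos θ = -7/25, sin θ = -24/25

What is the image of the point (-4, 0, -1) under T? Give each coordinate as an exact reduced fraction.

T(p) = (284/425, 15/17, -1688/425)

T1 rotate right-handed about the x-axis with cos θ = -8/17, sin θ = 15/17: (-4, 0, -1) → (-4, 15/17, 8/17)
T2 rotate right-handed about the y-axis with cos θ = -7/25, sin θ = -24/25: (-4, 15/17, 8/17) → (284/425, 15/17, -1688/425)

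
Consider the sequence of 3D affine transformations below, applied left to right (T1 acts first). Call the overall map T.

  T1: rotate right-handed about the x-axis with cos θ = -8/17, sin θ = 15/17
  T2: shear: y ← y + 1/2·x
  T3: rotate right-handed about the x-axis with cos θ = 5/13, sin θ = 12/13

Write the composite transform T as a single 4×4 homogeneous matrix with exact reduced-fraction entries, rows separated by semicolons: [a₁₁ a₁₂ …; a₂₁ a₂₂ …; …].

T1 = [1 0 0 0; 0 -8/17 -15/17 0; 0 15/17 -8/17 0; 0 0 0 1]
T2·T1 = [1 0 0 0; 1/2 -8/17 -15/17 0; 0 15/17 -8/17 0; 0 0 0 1]
T3·…·T1 = [1 0 0 0; 5/26 -220/221 21/221 0; 6/13 -21/221 -220/221 0; 0 0 0 1]

T = [1 0 0 0; 5/26 -220/221 21/221 0; 6/13 -21/221 -220/221 0; 0 0 0 1]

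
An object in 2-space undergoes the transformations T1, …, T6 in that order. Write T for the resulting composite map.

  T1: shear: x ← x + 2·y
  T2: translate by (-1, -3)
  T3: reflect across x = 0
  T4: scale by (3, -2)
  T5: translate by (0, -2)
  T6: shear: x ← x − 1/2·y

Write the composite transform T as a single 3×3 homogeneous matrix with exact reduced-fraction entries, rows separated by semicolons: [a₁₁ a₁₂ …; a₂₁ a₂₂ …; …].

T = [-3 -5 1; 0 -2 4; 0 0 1]

T1 = [1 2 0; 0 1 0; 0 0 1]
T2·T1 = [1 2 -1; 0 1 -3; 0 0 1]
T3·…·T1 = [-1 -2 1; 0 1 -3; 0 0 1]
T4·…·T1 = [-3 -6 3; 0 -2 6; 0 0 1]
T5·…·T1 = [-3 -6 3; 0 -2 4; 0 0 1]
T6·…·T1 = [-3 -5 1; 0 -2 4; 0 0 1]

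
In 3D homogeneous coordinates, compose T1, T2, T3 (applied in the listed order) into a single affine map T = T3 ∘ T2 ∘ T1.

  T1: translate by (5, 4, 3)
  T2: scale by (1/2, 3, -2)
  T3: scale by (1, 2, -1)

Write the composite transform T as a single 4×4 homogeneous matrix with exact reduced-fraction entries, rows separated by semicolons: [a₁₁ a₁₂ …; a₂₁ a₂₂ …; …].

T = [1/2 0 0 5/2; 0 6 0 24; 0 0 2 6; 0 0 0 1]

T1 = [1 0 0 5; 0 1 0 4; 0 0 1 3; 0 0 0 1]
T2·T1 = [1/2 0 0 5/2; 0 3 0 12; 0 0 -2 -6; 0 0 0 1]
T3·…·T1 = [1/2 0 0 5/2; 0 6 0 24; 0 0 2 6; 0 0 0 1]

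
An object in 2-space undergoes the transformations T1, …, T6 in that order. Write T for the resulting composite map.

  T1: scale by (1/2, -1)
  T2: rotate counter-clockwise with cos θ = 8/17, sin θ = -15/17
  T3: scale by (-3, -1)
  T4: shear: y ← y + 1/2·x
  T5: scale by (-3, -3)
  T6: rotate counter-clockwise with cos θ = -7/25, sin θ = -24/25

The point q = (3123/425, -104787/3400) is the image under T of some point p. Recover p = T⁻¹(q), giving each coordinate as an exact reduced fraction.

p = (7/4, -3)

T1 = [1/2 0 0; 0 -1 0; 0 0 1]
T2·T1 = [4/17 -15/17 0; -15/34 -8/17 0; 0 0 1]
T3·…·T1 = [-12/17 45/17 0; 15/34 8/17 0; 0 0 1]
T4·…·T1 = [-12/17 45/17 0; 3/34 61/34 0; 0 0 1]
T5·…·T1 = [36/17 -135/17 0; -9/34 -183/34 0; 0 0 1]
T6·…·T1 = [-72/85 -1251/425 0; -333/170 7761/850 0; 0 0 1]
det M = -27/2; M⁻¹ = [-2587/3825 -278/1275 0; -37/255 16/255 0; 0 0 1]
M⁻¹ · (3123/425, -104787/3400)ᵀ = (7/4, -3)ᵀ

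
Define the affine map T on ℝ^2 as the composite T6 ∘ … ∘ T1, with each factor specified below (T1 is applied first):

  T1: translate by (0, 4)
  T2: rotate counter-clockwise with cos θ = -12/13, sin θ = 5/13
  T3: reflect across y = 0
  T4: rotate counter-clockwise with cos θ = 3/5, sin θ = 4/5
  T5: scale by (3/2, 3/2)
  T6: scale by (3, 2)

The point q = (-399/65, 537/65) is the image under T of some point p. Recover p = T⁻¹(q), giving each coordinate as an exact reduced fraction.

p = (-7/3, -2)

T1 = [1 0 0; 0 1 4; 0 0 1]
T2·T1 = [-12/13 -5/13 -20/13; 5/13 -12/13 -48/13; 0 0 1]
T3·…·T1 = [-12/13 -5/13 -20/13; -5/13 12/13 48/13; 0 0 1]
T4·…·T1 = [-16/65 -63/65 -252/65; -63/65 16/65 64/65; 0 0 1]
T5·…·T1 = [-24/65 -189/130 -378/65; -189/130 24/65 96/65; 0 0 1]
T6·…·T1 = [-72/65 -567/130 -1134/65; -189/65 48/65 192/65; 0 0 1]
det M = -27/2; M⁻¹ = [-32/585 -21/65 0; -14/65 16/195 -4; 0 0 1]
M⁻¹ · (-399/65, 537/65)ᵀ = (-7/3, -2)ᵀ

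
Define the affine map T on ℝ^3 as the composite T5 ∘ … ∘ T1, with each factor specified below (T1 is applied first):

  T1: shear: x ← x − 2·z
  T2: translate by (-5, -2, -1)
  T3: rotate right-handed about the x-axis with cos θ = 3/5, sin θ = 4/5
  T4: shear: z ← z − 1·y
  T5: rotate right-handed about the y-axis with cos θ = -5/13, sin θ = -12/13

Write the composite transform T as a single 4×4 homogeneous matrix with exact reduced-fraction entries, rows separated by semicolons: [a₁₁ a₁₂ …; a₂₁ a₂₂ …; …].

T1 = [1 0 -2 0; 0 1 0 0; 0 0 1 0; 0 0 0 1]
T2·T1 = [1 0 -2 -5; 0 1 0 -2; 0 0 1 -1; 0 0 0 1]
T3·…·T1 = [1 0 -2 -5; 0 3/5 -4/5 -2/5; 0 4/5 3/5 -11/5; 0 0 0 1]
T4·…·T1 = [1 0 -2 -5; 0 3/5 -4/5 -2/5; 0 1/5 7/5 -9/5; 0 0 0 1]
T5·…·T1 = [-5/13 -12/65 -34/65 233/65; 0 3/5 -4/5 -2/5; 12/13 -1/13 -31/13 -51/13; 0 0 0 1]

T = [-5/13 -12/65 -34/65 233/65; 0 3/5 -4/5 -2/5; 12/13 -1/13 -31/13 -51/13; 0 0 0 1]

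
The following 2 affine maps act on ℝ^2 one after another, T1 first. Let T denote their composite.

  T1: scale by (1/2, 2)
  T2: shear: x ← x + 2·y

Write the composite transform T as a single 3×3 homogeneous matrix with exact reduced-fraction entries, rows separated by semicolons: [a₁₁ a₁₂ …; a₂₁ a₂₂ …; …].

T1 = [1/2 0 0; 0 2 0; 0 0 1]
T2·T1 = [1/2 4 0; 0 2 0; 0 0 1]

T = [1/2 4 0; 0 2 0; 0 0 1]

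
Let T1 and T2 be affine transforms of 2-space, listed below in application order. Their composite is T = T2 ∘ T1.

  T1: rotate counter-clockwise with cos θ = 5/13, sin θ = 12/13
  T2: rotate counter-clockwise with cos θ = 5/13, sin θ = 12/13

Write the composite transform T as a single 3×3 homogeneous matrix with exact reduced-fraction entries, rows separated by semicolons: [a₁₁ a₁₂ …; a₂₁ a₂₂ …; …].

T = [-119/169 -120/169 0; 120/169 -119/169 0; 0 0 1]

T1 = [5/13 -12/13 0; 12/13 5/13 0; 0 0 1]
T2·T1 = [-119/169 -120/169 0; 120/169 -119/169 0; 0 0 1]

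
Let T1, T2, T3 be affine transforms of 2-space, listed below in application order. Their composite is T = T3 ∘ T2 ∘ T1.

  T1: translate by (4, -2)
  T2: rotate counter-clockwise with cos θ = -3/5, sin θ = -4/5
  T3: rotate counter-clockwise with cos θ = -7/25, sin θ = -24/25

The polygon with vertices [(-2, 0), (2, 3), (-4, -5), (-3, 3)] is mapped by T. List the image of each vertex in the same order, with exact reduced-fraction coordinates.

image vertices: (2/5, 14/5), (-22/5, 21/5), (28/5, 21/5), (-7/5, 1/5)

T1 translate by (4, -2): (-2, 0) → (2, -2); (2, 3) → (6, 1); (-4, -5) → (0, -7); (-3, 3) → (1, 1)
T2 rotate counter-clockwise with cos θ = -3/5, sin θ = -4/5: (2, -2) → (-14/5, -2/5); (6, 1) → (-14/5, -27/5); (0, -7) → (-28/5, 21/5); (1, 1) → (1/5, -7/5)
T3 rotate counter-clockwise with cos θ = -7/25, sin θ = -24/25: (-14/5, -2/5) → (2/5, 14/5); (-14/5, -27/5) → (-22/5, 21/5); (-28/5, 21/5) → (28/5, 21/5); (1/5, -7/5) → (-7/5, 1/5)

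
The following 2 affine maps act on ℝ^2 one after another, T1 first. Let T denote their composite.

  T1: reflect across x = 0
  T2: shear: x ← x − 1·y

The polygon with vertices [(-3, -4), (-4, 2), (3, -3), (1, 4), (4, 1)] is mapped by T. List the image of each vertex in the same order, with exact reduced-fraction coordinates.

T1 reflect across x = 0: (-3, -4) → (3, -4); (-4, 2) → (4, 2); (3, -3) → (-3, -3); (1, 4) → (-1, 4); (4, 1) → (-4, 1)
T2 shear: x ← x − 1·y: (3, -4) → (7, -4); (4, 2) → (2, 2); (-3, -3) → (0, -3); (-1, 4) → (-5, 4); (-4, 1) → (-5, 1)

image vertices: (7, -4), (2, 2), (0, -3), (-5, 4), (-5, 1)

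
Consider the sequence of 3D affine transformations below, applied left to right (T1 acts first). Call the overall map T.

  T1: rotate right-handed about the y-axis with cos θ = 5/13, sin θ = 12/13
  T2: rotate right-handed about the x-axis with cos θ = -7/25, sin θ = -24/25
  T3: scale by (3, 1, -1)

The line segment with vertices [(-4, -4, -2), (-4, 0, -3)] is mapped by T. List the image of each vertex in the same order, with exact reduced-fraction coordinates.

image vertices: (-132/13, 1276/325, -982/325), (-168/13, 792/325, 231/325)

T1 rotate right-handed about the y-axis with cos θ = 5/13, sin θ = 12/13: (-4, -4, -2) → (-44/13, -4, 38/13); (-4, 0, -3) → (-56/13, 0, 33/13)
T2 rotate right-handed about the x-axis with cos θ = -7/25, sin θ = -24/25: (-44/13, -4, 38/13) → (-44/13, 1276/325, 982/325); (-56/13, 0, 33/13) → (-56/13, 792/325, -231/325)
T3 scale by (3, 1, -1): (-44/13, 1276/325, 982/325) → (-132/13, 1276/325, -982/325); (-56/13, 792/325, -231/325) → (-168/13, 792/325, 231/325)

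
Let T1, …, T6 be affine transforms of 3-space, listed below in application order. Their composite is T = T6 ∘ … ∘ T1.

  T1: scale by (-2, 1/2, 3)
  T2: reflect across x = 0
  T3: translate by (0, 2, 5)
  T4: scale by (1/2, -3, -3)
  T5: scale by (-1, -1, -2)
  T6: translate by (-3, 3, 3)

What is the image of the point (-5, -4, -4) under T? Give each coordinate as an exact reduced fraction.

T(p) = (2, 3, -39)

T1 scale by (-2, 1/2, 3): (-5, -4, -4) → (10, -2, -12)
T2 reflect across x = 0: (10, -2, -12) → (-10, -2, -12)
T3 translate by (0, 2, 5): (-10, -2, -12) → (-10, 0, -7)
T4 scale by (1/2, -3, -3): (-10, 0, -7) → (-5, 0, 21)
T5 scale by (-1, -1, -2): (-5, 0, 21) → (5, 0, -42)
T6 translate by (-3, 3, 3): (5, 0, -42) → (2, 3, -39)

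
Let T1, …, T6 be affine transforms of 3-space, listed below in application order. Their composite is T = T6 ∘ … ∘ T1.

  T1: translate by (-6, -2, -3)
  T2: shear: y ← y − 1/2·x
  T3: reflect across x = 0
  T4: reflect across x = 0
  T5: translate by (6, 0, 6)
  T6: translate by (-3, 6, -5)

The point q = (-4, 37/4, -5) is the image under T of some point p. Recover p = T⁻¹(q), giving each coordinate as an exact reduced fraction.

T1 = [1 0 0 -6; 0 1 0 -2; 0 0 1 -3; 0 0 0 1]
T2·T1 = [1 0 0 -6; -1/2 1 0 1; 0 0 1 -3; 0 0 0 1]
T3·…·T1 = [-1 0 0 6; -1/2 1 0 1; 0 0 1 -3; 0 0 0 1]
T4·…·T1 = [1 0 0 -6; -1/2 1 0 1; 0 0 1 -3; 0 0 0 1]
T5·…·T1 = [1 0 0 0; -1/2 1 0 1; 0 0 1 3; 0 0 0 1]
T6·…·T1 = [1 0 0 -3; -1/2 1 0 7; 0 0 1 -2; 0 0 0 1]
det M = 1; M⁻¹ = [1 0 0 3; 1/2 1 0 -11/2; 0 0 1 2; 0 0 0 1]
M⁻¹ · (-4, 37/4, -5)ᵀ = (-1, 7/4, -3)ᵀ

p = (-1, 7/4, -3)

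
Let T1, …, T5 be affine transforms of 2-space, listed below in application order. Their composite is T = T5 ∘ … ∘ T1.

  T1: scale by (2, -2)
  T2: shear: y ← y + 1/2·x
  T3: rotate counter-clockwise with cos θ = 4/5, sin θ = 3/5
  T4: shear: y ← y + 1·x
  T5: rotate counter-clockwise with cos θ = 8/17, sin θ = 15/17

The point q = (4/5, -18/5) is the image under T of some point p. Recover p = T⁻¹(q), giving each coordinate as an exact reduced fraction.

T1 = [2 0 0; 0 -2 0; 0 0 1]
T2·T1 = [2 0 0; 1 -2 0; 0 0 1]
T3·…·T1 = [1 6/5 0; 2 -8/5 0; 0 0 1]
T4·…·T1 = [1 6/5 0; 3 -2/5 0; 0 0 1]
T5·…·T1 = [-37/17 78/85 0; 39/17 74/85 0; 0 0 1]
det M = -4; M⁻¹ = [-37/170 39/170 0; 39/68 37/68 0; 0 0 1]
M⁻¹ · (4/5, -18/5)ᵀ = (-1, -3/2)ᵀ

p = (-1, -3/2)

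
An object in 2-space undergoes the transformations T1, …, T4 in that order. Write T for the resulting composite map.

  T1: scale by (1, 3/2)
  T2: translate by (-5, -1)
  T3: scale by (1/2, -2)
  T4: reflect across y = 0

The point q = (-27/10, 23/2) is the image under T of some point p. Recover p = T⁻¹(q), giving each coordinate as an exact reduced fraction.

T1 = [1 0 0; 0 3/2 0; 0 0 1]
T2·T1 = [1 0 -5; 0 3/2 -1; 0 0 1]
T3·…·T1 = [1/2 0 -5/2; 0 -3 2; 0 0 1]
T4·…·T1 = [1/2 0 -5/2; 0 3 -2; 0 0 1]
det M = 3/2; M⁻¹ = [2 0 5; 0 1/3 2/3; 0 0 1]
M⁻¹ · (-27/10, 23/2)ᵀ = (-2/5, 9/2)ᵀ

p = (-2/5, 9/2)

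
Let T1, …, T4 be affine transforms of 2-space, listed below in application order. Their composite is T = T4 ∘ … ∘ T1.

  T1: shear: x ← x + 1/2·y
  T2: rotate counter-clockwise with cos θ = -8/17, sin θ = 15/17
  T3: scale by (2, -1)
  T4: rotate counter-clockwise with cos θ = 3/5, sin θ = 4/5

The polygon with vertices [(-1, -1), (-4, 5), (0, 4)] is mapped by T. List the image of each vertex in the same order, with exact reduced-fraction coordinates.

image vertices: (104/85, 519/170), (-628/85, -633/170), (-464/85, -602/85)

T1 shear: x ← x + 1/2·y: (-1, -1) → (-3/2, -1); (-4, 5) → (-3/2, 5); (0, 4) → (2, 4)
T2 rotate counter-clockwise with cos θ = -8/17, sin θ = 15/17: (-3/2, -1) → (27/17, -29/34); (-3/2, 5) → (-63/17, -125/34); (2, 4) → (-76/17, -2/17)
T3 scale by (2, -1): (27/17, -29/34) → (54/17, 29/34); (-63/17, -125/34) → (-126/17, 125/34); (-76/17, -2/17) → (-152/17, 2/17)
T4 rotate counter-clockwise with cos θ = 3/5, sin θ = 4/5: (54/17, 29/34) → (104/85, 519/170); (-126/17, 125/34) → (-628/85, -633/170); (-152/17, 2/17) → (-464/85, -602/85)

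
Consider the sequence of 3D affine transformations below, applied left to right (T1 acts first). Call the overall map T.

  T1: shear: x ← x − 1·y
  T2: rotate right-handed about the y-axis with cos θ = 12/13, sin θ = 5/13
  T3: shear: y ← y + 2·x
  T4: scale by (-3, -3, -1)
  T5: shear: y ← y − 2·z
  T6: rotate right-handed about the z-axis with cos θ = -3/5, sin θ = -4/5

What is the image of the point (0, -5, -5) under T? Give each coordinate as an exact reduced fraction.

T(p) = (-85/13, 15, 85/13)

T1 shear: x ← x − 1·y: (0, -5, -5) → (5, -5, -5)
T2 rotate right-handed about the y-axis with cos θ = 12/13, sin θ = 5/13: (5, -5, -5) → (35/13, -5, -85/13)
T3 shear: y ← y + 2·x: (35/13, -5, -85/13) → (35/13, 5/13, -85/13)
T4 scale by (-3, -3, -1): (35/13, 5/13, -85/13) → (-105/13, -15/13, 85/13)
T5 shear: y ← y − 2·z: (-105/13, -15/13, 85/13) → (-105/13, -185/13, 85/13)
T6 rotate right-handed about the z-axis with cos θ = -3/5, sin θ = -4/5: (-105/13, -185/13, 85/13) → (-85/13, 15, 85/13)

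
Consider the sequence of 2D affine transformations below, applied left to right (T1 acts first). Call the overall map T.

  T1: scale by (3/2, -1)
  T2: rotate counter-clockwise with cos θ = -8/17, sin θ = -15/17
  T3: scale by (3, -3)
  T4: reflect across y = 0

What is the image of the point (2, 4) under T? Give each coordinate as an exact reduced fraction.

T1 scale by (3/2, -1): (2, 4) → (3, -4)
T2 rotate counter-clockwise with cos θ = -8/17, sin θ = -15/17: (3, -4) → (-84/17, -13/17)
T3 scale by (3, -3): (-84/17, -13/17) → (-252/17, 39/17)
T4 reflect across y = 0: (-252/17, 39/17) → (-252/17, -39/17)

T(p) = (-252/17, -39/17)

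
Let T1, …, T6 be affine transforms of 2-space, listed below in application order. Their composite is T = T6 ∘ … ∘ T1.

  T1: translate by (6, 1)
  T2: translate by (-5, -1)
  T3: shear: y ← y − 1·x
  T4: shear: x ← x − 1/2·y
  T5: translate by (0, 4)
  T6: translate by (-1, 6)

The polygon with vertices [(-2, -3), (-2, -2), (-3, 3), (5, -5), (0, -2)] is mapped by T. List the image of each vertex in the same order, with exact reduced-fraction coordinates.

T1 translate by (6, 1): (-2, -3) → (4, -2); (-2, -2) → (4, -1); (-3, 3) → (3, 4); (5, -5) → (11, -4); (0, -2) → (6, -1)
T2 translate by (-5, -1): (4, -2) → (-1, -3); (4, -1) → (-1, -2); (3, 4) → (-2, 3); (11, -4) → (6, -5); (6, -1) → (1, -2)
T3 shear: y ← y − 1·x: (-1, -3) → (-1, -2); (-1, -2) → (-1, -1); (-2, 3) → (-2, 5); (6, -5) → (6, -11); (1, -2) → (1, -3)
T4 shear: x ← x − 1/2·y: (-1, -2) → (0, -2); (-1, -1) → (-1/2, -1); (-2, 5) → (-9/2, 5); (6, -11) → (23/2, -11); (1, -3) → (5/2, -3)
T5 translate by (0, 4): (0, -2) → (0, 2); (-1/2, -1) → (-1/2, 3); (-9/2, 5) → (-9/2, 9); (23/2, -11) → (23/2, -7); (5/2, -3) → (5/2, 1)
T6 translate by (-1, 6): (0, 2) → (-1, 8); (-1/2, 3) → (-3/2, 9); (-9/2, 9) → (-11/2, 15); (23/2, -7) → (21/2, -1); (5/2, 1) → (3/2, 7)

image vertices: (-1, 8), (-3/2, 9), (-11/2, 15), (21/2, -1), (3/2, 7)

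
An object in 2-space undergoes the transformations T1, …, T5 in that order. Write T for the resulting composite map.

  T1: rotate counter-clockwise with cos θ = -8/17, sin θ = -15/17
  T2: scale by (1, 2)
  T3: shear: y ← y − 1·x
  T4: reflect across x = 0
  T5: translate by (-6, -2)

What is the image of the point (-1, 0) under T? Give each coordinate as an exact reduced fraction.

T(p) = (-110/17, -12/17)

T1 rotate counter-clockwise with cos θ = -8/17, sin θ = -15/17: (-1, 0) → (8/17, 15/17)
T2 scale by (1, 2): (8/17, 15/17) → (8/17, 30/17)
T3 shear: y ← y − 1·x: (8/17, 30/17) → (8/17, 22/17)
T4 reflect across x = 0: (8/17, 22/17) → (-8/17, 22/17)
T5 translate by (-6, -2): (-8/17, 22/17) → (-110/17, -12/17)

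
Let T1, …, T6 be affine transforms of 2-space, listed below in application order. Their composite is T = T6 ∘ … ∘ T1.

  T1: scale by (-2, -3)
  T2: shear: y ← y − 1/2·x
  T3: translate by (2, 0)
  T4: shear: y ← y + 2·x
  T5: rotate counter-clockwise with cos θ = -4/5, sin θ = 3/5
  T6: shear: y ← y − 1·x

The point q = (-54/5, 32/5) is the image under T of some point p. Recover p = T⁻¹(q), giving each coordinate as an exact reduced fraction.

T1 = [-2 0 0; 0 -3 0; 0 0 1]
T2·T1 = [-2 0 0; 1 -3 0; 0 0 1]
T3·…·T1 = [-2 0 2; 1 -3 0; 0 0 1]
T4·…·T1 = [-2 0 2; -3 -3 4; 0 0 1]
T5·…·T1 = [17/5 9/5 -4; 6/5 12/5 -2; 0 0 1]
T6·…·T1 = [17/5 9/5 -4; -11/5 3/5 2; 0 0 1]
det M = 6; M⁻¹ = [1/10 -3/10 1; 11/30 17/30 1/3; 0 0 1]
M⁻¹ · (-54/5, 32/5)ᵀ = (-2, 0)ᵀ

p = (-2, 0)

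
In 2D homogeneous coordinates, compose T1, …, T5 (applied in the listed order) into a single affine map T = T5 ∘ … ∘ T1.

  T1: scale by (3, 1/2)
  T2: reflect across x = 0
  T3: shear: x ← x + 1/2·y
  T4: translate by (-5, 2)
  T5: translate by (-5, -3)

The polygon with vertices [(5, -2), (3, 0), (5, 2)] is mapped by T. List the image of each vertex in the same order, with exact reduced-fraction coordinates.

image vertices: (-51/2, -2), (-19, -1), (-49/2, 0)

T1 scale by (3, 1/2): (5, -2) → (15, -1); (3, 0) → (9, 0); (5, 2) → (15, 1)
T2 reflect across x = 0: (15, -1) → (-15, -1); (9, 0) → (-9, 0); (15, 1) → (-15, 1)
T3 shear: x ← x + 1/2·y: (-15, -1) → (-31/2, -1); (-9, 0) → (-9, 0); (-15, 1) → (-29/2, 1)
T4 translate by (-5, 2): (-31/2, -1) → (-41/2, 1); (-9, 0) → (-14, 2); (-29/2, 1) → (-39/2, 3)
T5 translate by (-5, -3): (-41/2, 1) → (-51/2, -2); (-14, 2) → (-19, -1); (-39/2, 3) → (-49/2, 0)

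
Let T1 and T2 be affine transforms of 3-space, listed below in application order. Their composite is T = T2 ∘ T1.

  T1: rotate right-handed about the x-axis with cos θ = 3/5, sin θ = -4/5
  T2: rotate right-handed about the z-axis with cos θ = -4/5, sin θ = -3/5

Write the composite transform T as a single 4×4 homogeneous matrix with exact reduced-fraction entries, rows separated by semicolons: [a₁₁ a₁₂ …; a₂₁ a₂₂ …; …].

T1 = [1 0 0 0; 0 3/5 4/5 0; 0 -4/5 3/5 0; 0 0 0 1]
T2·T1 = [-4/5 9/25 12/25 0; -3/5 -12/25 -16/25 0; 0 -4/5 3/5 0; 0 0 0 1]

T = [-4/5 9/25 12/25 0; -3/5 -12/25 -16/25 0; 0 -4/5 3/5 0; 0 0 0 1]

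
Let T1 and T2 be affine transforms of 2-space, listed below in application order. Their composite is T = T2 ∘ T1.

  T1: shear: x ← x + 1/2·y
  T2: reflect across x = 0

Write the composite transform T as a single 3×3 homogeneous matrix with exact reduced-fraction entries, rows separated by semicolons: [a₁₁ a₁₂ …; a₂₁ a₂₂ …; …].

T1 = [1 1/2 0; 0 1 0; 0 0 1]
T2·T1 = [-1 -1/2 0; 0 1 0; 0 0 1]

T = [-1 -1/2 0; 0 1 0; 0 0 1]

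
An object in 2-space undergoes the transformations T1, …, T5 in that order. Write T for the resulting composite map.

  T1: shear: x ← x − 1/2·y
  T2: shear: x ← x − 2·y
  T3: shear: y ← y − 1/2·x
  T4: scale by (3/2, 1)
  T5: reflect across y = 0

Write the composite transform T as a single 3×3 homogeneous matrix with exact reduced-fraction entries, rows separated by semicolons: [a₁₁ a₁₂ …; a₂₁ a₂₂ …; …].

T1 = [1 -1/2 0; 0 1 0; 0 0 1]
T2·T1 = [1 -5/2 0; 0 1 0; 0 0 1]
T3·…·T1 = [1 -5/2 0; -1/2 9/4 0; 0 0 1]
T4·…·T1 = [3/2 -15/4 0; -1/2 9/4 0; 0 0 1]
T5·…·T1 = [3/2 -15/4 0; 1/2 -9/4 0; 0 0 1]

T = [3/2 -15/4 0; 1/2 -9/4 0; 0 0 1]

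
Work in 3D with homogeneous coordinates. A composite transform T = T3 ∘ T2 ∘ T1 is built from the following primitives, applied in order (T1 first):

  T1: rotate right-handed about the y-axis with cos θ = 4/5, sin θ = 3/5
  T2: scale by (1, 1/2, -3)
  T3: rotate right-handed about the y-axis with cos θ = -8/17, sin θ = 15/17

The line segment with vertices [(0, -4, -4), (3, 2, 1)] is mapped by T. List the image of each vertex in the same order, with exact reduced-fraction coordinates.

T1 rotate right-handed about the y-axis with cos θ = 4/5, sin θ = 3/5: (0, -4, -4) → (-12/5, -4, -16/5); (3, 2, 1) → (3, 2, -1)
T2 scale by (1, 1/2, -3): (-12/5, -4, -16/5) → (-12/5, -2, 48/5); (3, 2, -1) → (3, 1, 3)
T3 rotate right-handed about the y-axis with cos θ = -8/17, sin θ = 15/17: (-12/5, -2, 48/5) → (48/5, -2, -12/5); (3, 1, 3) → (21/17, 1, -69/17)

image vertices: (48/5, -2, -12/5), (21/17, 1, -69/17)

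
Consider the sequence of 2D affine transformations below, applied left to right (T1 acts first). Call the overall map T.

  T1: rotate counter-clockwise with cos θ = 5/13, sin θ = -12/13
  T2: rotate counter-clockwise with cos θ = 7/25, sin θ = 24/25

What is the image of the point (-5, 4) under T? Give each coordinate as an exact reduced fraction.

T1 rotate counter-clockwise with cos θ = 5/13, sin θ = -12/13: (-5, 4) → (23/13, 80/13)
T2 rotate counter-clockwise with cos θ = 7/25, sin θ = 24/25: (23/13, 80/13) → (-1759/325, 1112/325)

T(p) = (-1759/325, 1112/325)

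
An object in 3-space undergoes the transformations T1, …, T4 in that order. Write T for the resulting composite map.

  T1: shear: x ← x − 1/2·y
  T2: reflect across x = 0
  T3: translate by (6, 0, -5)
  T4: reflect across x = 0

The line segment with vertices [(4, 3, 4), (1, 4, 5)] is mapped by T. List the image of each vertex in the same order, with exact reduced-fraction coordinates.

image vertices: (-7/2, 3, -1), (-7, 4, 0)

T1 shear: x ← x − 1/2·y: (4, 3, 4) → (5/2, 3, 4); (1, 4, 5) → (-1, 4, 5)
T2 reflect across x = 0: (5/2, 3, 4) → (-5/2, 3, 4); (-1, 4, 5) → (1, 4, 5)
T3 translate by (6, 0, -5): (-5/2, 3, 4) → (7/2, 3, -1); (1, 4, 5) → (7, 4, 0)
T4 reflect across x = 0: (7/2, 3, -1) → (-7/2, 3, -1); (7, 4, 0) → (-7, 4, 0)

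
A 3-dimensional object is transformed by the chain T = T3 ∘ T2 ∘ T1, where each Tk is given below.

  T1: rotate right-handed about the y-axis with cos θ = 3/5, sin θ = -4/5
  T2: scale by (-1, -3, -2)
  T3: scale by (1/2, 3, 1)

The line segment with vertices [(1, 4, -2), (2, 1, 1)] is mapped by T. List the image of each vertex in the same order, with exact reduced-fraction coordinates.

image vertices: (-11/10, -36, 4/5), (-1/5, -9, -22/5)

T1 rotate right-handed about the y-axis with cos θ = 3/5, sin θ = -4/5: (1, 4, -2) → (11/5, 4, -2/5); (2, 1, 1) → (2/5, 1, 11/5)
T2 scale by (-1, -3, -2): (11/5, 4, -2/5) → (-11/5, -12, 4/5); (2/5, 1, 11/5) → (-2/5, -3, -22/5)
T3 scale by (1/2, 3, 1): (-11/5, -12, 4/5) → (-11/10, -36, 4/5); (-2/5, -3, -22/5) → (-1/5, -9, -22/5)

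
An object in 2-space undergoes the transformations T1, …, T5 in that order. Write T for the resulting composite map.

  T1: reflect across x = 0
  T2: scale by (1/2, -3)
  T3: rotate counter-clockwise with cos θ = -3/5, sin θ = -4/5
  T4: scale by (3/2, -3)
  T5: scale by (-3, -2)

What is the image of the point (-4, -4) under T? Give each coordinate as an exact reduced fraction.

T(p) = (-189/5, -264/5)

T1 reflect across x = 0: (-4, -4) → (4, -4)
T2 scale by (1/2, -3): (4, -4) → (2, 12)
T3 rotate counter-clockwise with cos θ = -3/5, sin θ = -4/5: (2, 12) → (42/5, -44/5)
T4 scale by (3/2, -3): (42/5, -44/5) → (63/5, 132/5)
T5 scale by (-3, -2): (63/5, 132/5) → (-189/5, -264/5)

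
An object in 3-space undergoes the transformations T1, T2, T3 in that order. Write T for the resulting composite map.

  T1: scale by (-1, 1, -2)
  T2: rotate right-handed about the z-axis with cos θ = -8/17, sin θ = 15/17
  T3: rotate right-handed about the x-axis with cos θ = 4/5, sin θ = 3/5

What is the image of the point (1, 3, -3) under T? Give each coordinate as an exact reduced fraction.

T(p) = (-37/17, -462/85, 291/85)

T1 scale by (-1, 1, -2): (1, 3, -3) → (-1, 3, 6)
T2 rotate right-handed about the z-axis with cos θ = -8/17, sin θ = 15/17: (-1, 3, 6) → (-37/17, -39/17, 6)
T3 rotate right-handed about the x-axis with cos θ = 4/5, sin θ = 3/5: (-37/17, -39/17, 6) → (-37/17, -462/85, 291/85)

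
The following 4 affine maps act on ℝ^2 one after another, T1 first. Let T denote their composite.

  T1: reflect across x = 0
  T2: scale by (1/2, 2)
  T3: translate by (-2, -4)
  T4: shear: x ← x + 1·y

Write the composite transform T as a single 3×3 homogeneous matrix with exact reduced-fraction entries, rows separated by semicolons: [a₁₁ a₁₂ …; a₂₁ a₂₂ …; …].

T = [-1/2 2 -6; 0 2 -4; 0 0 1]

T1 = [-1 0 0; 0 1 0; 0 0 1]
T2·T1 = [-1/2 0 0; 0 2 0; 0 0 1]
T3·…·T1 = [-1/2 0 -2; 0 2 -4; 0 0 1]
T4·…·T1 = [-1/2 2 -6; 0 2 -4; 0 0 1]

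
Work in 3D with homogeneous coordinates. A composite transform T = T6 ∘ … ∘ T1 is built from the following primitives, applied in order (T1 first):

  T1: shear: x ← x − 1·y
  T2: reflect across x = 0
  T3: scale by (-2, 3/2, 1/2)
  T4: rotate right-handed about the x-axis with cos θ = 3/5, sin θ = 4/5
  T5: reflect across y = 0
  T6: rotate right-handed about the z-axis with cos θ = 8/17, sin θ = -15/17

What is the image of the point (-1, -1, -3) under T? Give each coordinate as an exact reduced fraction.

T(p) = (-9/34, -12/85, -21/10)

T1 shear: x ← x − 1·y: (-1, -1, -3) → (0, -1, -3)
T2 reflect across x = 0: (0, -1, -3) → (0, -1, -3)
T3 scale by (-2, 3/2, 1/2): (0, -1, -3) → (0, -3/2, -3/2)
T4 rotate right-handed about the x-axis with cos θ = 3/5, sin θ = 4/5: (0, -3/2, -3/2) → (0, 3/10, -21/10)
T5 reflect across y = 0: (0, 3/10, -21/10) → (0, -3/10, -21/10)
T6 rotate right-handed about the z-axis with cos θ = 8/17, sin θ = -15/17: (0, -3/10, -21/10) → (-9/34, -12/85, -21/10)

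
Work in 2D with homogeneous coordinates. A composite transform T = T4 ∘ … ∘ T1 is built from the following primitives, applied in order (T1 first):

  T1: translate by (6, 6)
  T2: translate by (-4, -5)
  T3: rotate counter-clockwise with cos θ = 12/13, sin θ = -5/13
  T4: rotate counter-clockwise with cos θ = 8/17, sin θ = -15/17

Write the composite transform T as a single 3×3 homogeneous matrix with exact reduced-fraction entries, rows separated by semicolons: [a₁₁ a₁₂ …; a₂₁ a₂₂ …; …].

T = [21/221 220/221 262/221; -220/221 21/221 -419/221; 0 0 1]

T1 = [1 0 6; 0 1 6; 0 0 1]
T2·T1 = [1 0 2; 0 1 1; 0 0 1]
T3·…·T1 = [12/13 5/13 29/13; -5/13 12/13 2/13; 0 0 1]
T4·…·T1 = [21/221 220/221 262/221; -220/221 21/221 -419/221; 0 0 1]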